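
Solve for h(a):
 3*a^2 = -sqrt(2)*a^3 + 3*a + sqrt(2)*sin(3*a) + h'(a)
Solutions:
 h(a) = C1 + sqrt(2)*a^4/4 + a^3 - 3*a^2/2 + sqrt(2)*cos(3*a)/3


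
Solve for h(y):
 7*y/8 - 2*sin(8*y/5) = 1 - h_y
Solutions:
 h(y) = C1 - 7*y^2/16 + y - 5*cos(8*y/5)/4


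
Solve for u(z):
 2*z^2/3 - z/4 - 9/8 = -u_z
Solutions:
 u(z) = C1 - 2*z^3/9 + z^2/8 + 9*z/8


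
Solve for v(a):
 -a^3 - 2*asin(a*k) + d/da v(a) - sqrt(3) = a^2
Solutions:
 v(a) = C1 + a^4/4 + a^3/3 + sqrt(3)*a + 2*Piecewise((a*asin(a*k) + sqrt(-a^2*k^2 + 1)/k, Ne(k, 0)), (0, True))


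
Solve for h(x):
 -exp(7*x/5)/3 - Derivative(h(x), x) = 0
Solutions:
 h(x) = C1 - 5*exp(7*x/5)/21


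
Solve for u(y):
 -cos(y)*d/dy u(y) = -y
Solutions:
 u(y) = C1 + Integral(y/cos(y), y)


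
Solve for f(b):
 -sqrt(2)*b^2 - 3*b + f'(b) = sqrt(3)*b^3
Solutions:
 f(b) = C1 + sqrt(3)*b^4/4 + sqrt(2)*b^3/3 + 3*b^2/2


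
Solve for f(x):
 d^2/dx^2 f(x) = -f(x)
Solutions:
 f(x) = C1*sin(x) + C2*cos(x)


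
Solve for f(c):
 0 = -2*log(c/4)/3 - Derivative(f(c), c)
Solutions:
 f(c) = C1 - 2*c*log(c)/3 + 2*c/3 + 4*c*log(2)/3


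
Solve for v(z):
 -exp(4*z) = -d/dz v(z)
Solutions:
 v(z) = C1 + exp(4*z)/4


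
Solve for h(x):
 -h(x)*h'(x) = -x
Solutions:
 h(x) = -sqrt(C1 + x^2)
 h(x) = sqrt(C1 + x^2)


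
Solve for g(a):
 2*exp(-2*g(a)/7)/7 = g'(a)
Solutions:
 g(a) = 7*log(-sqrt(C1 + 2*a)) - 7*log(7) + 7*log(2)/2
 g(a) = 7*log(C1 + 2*a)/2 - 7*log(7) + 7*log(2)/2


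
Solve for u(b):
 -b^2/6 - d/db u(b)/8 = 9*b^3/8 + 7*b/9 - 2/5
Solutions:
 u(b) = C1 - 9*b^4/4 - 4*b^3/9 - 28*b^2/9 + 16*b/5


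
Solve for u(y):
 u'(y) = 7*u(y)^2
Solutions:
 u(y) = -1/(C1 + 7*y)


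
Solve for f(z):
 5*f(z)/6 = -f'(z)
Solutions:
 f(z) = C1*exp(-5*z/6)


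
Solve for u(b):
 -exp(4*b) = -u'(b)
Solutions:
 u(b) = C1 + exp(4*b)/4


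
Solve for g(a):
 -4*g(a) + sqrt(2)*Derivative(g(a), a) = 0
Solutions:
 g(a) = C1*exp(2*sqrt(2)*a)


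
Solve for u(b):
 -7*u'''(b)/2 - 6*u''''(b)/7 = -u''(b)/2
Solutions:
 u(b) = C1 + C2*b + C3*exp(b*(-49 + sqrt(2737))/24) + C4*exp(-b*(49 + sqrt(2737))/24)


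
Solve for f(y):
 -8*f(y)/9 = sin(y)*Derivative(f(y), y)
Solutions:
 f(y) = C1*(cos(y) + 1)^(4/9)/(cos(y) - 1)^(4/9)


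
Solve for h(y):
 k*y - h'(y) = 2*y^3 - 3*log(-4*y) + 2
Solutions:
 h(y) = C1 + k*y^2/2 - y^4/2 + 3*y*log(-y) + y*(-5 + 6*log(2))


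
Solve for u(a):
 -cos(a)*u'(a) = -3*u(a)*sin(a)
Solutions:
 u(a) = C1/cos(a)^3


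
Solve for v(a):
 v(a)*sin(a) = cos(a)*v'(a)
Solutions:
 v(a) = C1/cos(a)


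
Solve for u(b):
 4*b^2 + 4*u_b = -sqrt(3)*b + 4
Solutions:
 u(b) = C1 - b^3/3 - sqrt(3)*b^2/8 + b


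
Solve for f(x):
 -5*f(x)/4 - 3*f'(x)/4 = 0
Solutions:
 f(x) = C1*exp(-5*x/3)


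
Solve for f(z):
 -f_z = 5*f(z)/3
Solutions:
 f(z) = C1*exp(-5*z/3)


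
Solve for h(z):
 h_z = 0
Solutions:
 h(z) = C1


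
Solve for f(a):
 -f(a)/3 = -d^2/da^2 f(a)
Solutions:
 f(a) = C1*exp(-sqrt(3)*a/3) + C2*exp(sqrt(3)*a/3)


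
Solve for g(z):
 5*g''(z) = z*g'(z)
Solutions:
 g(z) = C1 + C2*erfi(sqrt(10)*z/10)


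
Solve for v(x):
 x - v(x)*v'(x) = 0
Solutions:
 v(x) = -sqrt(C1 + x^2)
 v(x) = sqrt(C1 + x^2)


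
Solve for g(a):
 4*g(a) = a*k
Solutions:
 g(a) = a*k/4


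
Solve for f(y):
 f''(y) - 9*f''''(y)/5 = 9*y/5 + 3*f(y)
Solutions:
 f(y) = -3*y/5 + (C1*sin(3^(3/4)*5^(1/4)*y*sin(atan(sqrt(515)/5)/2)/3) + C2*cos(3^(3/4)*5^(1/4)*y*sin(atan(sqrt(515)/5)/2)/3))*exp(-3^(3/4)*5^(1/4)*y*cos(atan(sqrt(515)/5)/2)/3) + (C3*sin(3^(3/4)*5^(1/4)*y*sin(atan(sqrt(515)/5)/2)/3) + C4*cos(3^(3/4)*5^(1/4)*y*sin(atan(sqrt(515)/5)/2)/3))*exp(3^(3/4)*5^(1/4)*y*cos(atan(sqrt(515)/5)/2)/3)


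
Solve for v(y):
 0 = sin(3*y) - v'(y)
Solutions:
 v(y) = C1 - cos(3*y)/3


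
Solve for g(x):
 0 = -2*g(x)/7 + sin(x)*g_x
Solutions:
 g(x) = C1*(cos(x) - 1)^(1/7)/(cos(x) + 1)^(1/7)


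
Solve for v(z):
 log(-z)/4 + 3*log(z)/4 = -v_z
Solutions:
 v(z) = C1 - z*log(z) + z*(1 - I*pi/4)


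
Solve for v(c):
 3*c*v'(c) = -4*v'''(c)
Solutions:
 v(c) = C1 + Integral(C2*airyai(-6^(1/3)*c/2) + C3*airybi(-6^(1/3)*c/2), c)


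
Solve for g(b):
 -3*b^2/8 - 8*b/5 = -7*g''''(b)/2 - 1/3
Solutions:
 g(b) = C1 + C2*b + C3*b^2 + C4*b^3 + b^6/3360 + 2*b^5/525 - b^4/252


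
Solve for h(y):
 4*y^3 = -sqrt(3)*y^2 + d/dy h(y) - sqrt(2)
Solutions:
 h(y) = C1 + y^4 + sqrt(3)*y^3/3 + sqrt(2)*y


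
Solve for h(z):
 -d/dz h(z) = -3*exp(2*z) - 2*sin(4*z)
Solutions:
 h(z) = C1 + 3*exp(2*z)/2 - cos(4*z)/2


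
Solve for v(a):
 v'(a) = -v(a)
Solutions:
 v(a) = C1*exp(-a)


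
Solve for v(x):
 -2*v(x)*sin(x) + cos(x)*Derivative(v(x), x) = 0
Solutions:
 v(x) = C1/cos(x)^2


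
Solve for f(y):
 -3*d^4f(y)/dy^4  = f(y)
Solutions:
 f(y) = (C1*sin(sqrt(2)*3^(3/4)*y/6) + C2*cos(sqrt(2)*3^(3/4)*y/6))*exp(-sqrt(2)*3^(3/4)*y/6) + (C3*sin(sqrt(2)*3^(3/4)*y/6) + C4*cos(sqrt(2)*3^(3/4)*y/6))*exp(sqrt(2)*3^(3/4)*y/6)


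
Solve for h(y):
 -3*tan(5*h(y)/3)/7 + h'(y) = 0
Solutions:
 h(y) = -3*asin(C1*exp(5*y/7))/5 + 3*pi/5
 h(y) = 3*asin(C1*exp(5*y/7))/5


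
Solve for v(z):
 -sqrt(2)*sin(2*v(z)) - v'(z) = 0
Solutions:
 v(z) = pi - acos((-C1 - exp(4*sqrt(2)*z))/(C1 - exp(4*sqrt(2)*z)))/2
 v(z) = acos((-C1 - exp(4*sqrt(2)*z))/(C1 - exp(4*sqrt(2)*z)))/2


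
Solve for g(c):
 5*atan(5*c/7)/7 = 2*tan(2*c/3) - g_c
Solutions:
 g(c) = C1 - 5*c*atan(5*c/7)/7 + log(25*c^2 + 49)/2 - 3*log(cos(2*c/3))


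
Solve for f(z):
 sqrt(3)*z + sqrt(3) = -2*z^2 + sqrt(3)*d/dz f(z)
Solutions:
 f(z) = C1 + 2*sqrt(3)*z^3/9 + z^2/2 + z


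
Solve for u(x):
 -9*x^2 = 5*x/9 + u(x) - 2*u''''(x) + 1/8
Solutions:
 u(x) = C1*exp(-2^(3/4)*x/2) + C2*exp(2^(3/4)*x/2) + C3*sin(2^(3/4)*x/2) + C4*cos(2^(3/4)*x/2) - 9*x^2 - 5*x/9 - 1/8


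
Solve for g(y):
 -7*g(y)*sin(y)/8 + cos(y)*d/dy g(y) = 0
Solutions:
 g(y) = C1/cos(y)^(7/8)


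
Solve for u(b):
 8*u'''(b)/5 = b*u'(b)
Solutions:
 u(b) = C1 + Integral(C2*airyai(5^(1/3)*b/2) + C3*airybi(5^(1/3)*b/2), b)


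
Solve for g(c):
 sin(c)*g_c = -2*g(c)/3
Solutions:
 g(c) = C1*(cos(c) + 1)^(1/3)/(cos(c) - 1)^(1/3)


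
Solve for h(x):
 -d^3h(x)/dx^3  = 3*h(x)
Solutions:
 h(x) = C3*exp(-3^(1/3)*x) + (C1*sin(3^(5/6)*x/2) + C2*cos(3^(5/6)*x/2))*exp(3^(1/3)*x/2)


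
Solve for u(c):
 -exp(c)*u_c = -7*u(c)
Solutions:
 u(c) = C1*exp(-7*exp(-c))


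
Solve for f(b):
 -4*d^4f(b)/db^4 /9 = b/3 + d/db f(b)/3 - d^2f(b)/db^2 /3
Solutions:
 f(b) = C1 + C2*exp(b*((2*sqrt(2) + 3)^(-1/3) + (2*sqrt(2) + 3)^(1/3))/4)*sin(sqrt(3)*b*(-(2*sqrt(2) + 3)^(1/3) + (2*sqrt(2) + 3)^(-1/3))/4) + C3*exp(b*((2*sqrt(2) + 3)^(-1/3) + (2*sqrt(2) + 3)^(1/3))/4)*cos(sqrt(3)*b*(-(2*sqrt(2) + 3)^(1/3) + (2*sqrt(2) + 3)^(-1/3))/4) + C4*exp(-b*((2*sqrt(2) + 3)^(-1/3) + (2*sqrt(2) + 3)^(1/3))/2) - b^2/2 - b


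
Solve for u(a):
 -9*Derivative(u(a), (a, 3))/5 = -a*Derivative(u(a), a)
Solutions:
 u(a) = C1 + Integral(C2*airyai(15^(1/3)*a/3) + C3*airybi(15^(1/3)*a/3), a)


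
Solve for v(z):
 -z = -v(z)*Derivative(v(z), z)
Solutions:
 v(z) = -sqrt(C1 + z^2)
 v(z) = sqrt(C1 + z^2)


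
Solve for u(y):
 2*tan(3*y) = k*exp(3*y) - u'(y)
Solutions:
 u(y) = C1 + k*exp(3*y)/3 + 2*log(cos(3*y))/3


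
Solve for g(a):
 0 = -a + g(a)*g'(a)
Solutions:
 g(a) = -sqrt(C1 + a^2)
 g(a) = sqrt(C1 + a^2)


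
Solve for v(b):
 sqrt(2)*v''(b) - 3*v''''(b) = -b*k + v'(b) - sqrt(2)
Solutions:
 v(b) = C1 + C2*exp(b*(2*2^(5/6)/(sqrt(81 - 8*sqrt(2)) + 9)^(1/3) + 2^(2/3)*(sqrt(81 - 8*sqrt(2)) + 9)^(1/3))/12)*sin(sqrt(3)*b*(-2*2^(5/6)/(sqrt(81 - 8*sqrt(2)) + 9)^(1/3) + 2^(2/3)*(sqrt(81 - 8*sqrt(2)) + 9)^(1/3))/12) + C3*exp(b*(2*2^(5/6)/(sqrt(81 - 8*sqrt(2)) + 9)^(1/3) + 2^(2/3)*(sqrt(81 - 8*sqrt(2)) + 9)^(1/3))/12)*cos(sqrt(3)*b*(-2*2^(5/6)/(sqrt(81 - 8*sqrt(2)) + 9)^(1/3) + 2^(2/3)*(sqrt(81 - 8*sqrt(2)) + 9)^(1/3))/12) + C4*exp(-b*(2*2^(5/6)/(sqrt(81 - 8*sqrt(2)) + 9)^(1/3) + 2^(2/3)*(sqrt(81 - 8*sqrt(2)) + 9)^(1/3))/6) + b^2*k/2 + sqrt(2)*b*k + sqrt(2)*b


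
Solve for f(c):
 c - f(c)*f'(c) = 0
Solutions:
 f(c) = -sqrt(C1 + c^2)
 f(c) = sqrt(C1 + c^2)


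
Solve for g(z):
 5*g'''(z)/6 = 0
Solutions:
 g(z) = C1 + C2*z + C3*z^2


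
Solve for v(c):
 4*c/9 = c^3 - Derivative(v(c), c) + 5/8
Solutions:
 v(c) = C1 + c^4/4 - 2*c^2/9 + 5*c/8


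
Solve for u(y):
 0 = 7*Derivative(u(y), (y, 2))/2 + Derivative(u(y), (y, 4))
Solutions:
 u(y) = C1 + C2*y + C3*sin(sqrt(14)*y/2) + C4*cos(sqrt(14)*y/2)


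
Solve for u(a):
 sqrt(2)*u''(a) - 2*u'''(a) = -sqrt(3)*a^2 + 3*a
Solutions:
 u(a) = C1 + C2*a + C3*exp(sqrt(2)*a/2) - sqrt(6)*a^4/24 + a^3*(-4*sqrt(3) + 3*sqrt(2))/12 + a^2*(3/2 - sqrt(6))


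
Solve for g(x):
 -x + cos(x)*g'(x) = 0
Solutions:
 g(x) = C1 + Integral(x/cos(x), x)


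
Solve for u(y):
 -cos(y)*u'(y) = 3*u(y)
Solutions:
 u(y) = C1*(sin(y) - 1)^(3/2)/(sin(y) + 1)^(3/2)


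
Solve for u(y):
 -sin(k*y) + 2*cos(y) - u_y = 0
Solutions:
 u(y) = C1 + 2*sin(y) + cos(k*y)/k


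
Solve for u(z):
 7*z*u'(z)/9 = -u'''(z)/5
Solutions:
 u(z) = C1 + Integral(C2*airyai(-105^(1/3)*z/3) + C3*airybi(-105^(1/3)*z/3), z)


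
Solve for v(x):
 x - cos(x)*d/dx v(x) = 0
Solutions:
 v(x) = C1 + Integral(x/cos(x), x)


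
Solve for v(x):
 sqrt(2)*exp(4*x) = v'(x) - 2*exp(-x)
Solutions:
 v(x) = C1 + sqrt(2)*exp(4*x)/4 - 2*exp(-x)


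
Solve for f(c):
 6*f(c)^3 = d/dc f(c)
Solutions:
 f(c) = -sqrt(2)*sqrt(-1/(C1 + 6*c))/2
 f(c) = sqrt(2)*sqrt(-1/(C1 + 6*c))/2


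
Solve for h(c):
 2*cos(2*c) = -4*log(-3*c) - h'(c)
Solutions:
 h(c) = C1 - 4*c*log(-c) - 4*c*log(3) + 4*c - sin(2*c)


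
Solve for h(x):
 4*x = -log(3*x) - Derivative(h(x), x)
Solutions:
 h(x) = C1 - 2*x^2 - x*log(x) - x*log(3) + x


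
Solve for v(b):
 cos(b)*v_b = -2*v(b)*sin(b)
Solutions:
 v(b) = C1*cos(b)^2


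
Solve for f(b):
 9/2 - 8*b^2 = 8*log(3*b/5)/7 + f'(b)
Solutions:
 f(b) = C1 - 8*b^3/3 - 8*b*log(b)/7 - 8*b*log(3)/7 + 8*b*log(5)/7 + 79*b/14


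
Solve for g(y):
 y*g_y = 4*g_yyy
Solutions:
 g(y) = C1 + Integral(C2*airyai(2^(1/3)*y/2) + C3*airybi(2^(1/3)*y/2), y)


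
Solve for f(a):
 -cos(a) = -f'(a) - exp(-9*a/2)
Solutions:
 f(a) = C1 + sin(a) + 2*exp(-9*a/2)/9


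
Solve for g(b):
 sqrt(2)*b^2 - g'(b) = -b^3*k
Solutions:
 g(b) = C1 + b^4*k/4 + sqrt(2)*b^3/3


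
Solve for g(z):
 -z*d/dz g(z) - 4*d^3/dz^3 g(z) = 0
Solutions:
 g(z) = C1 + Integral(C2*airyai(-2^(1/3)*z/2) + C3*airybi(-2^(1/3)*z/2), z)


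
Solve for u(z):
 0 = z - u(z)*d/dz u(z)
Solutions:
 u(z) = -sqrt(C1 + z^2)
 u(z) = sqrt(C1 + z^2)


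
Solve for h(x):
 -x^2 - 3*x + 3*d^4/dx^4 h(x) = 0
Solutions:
 h(x) = C1 + C2*x + C3*x^2 + C4*x^3 + x^6/1080 + x^5/120


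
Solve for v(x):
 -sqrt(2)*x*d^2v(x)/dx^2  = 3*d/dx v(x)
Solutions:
 v(x) = C1 + C2*x^(1 - 3*sqrt(2)/2)


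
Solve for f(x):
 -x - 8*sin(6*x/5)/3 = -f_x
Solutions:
 f(x) = C1 + x^2/2 - 20*cos(6*x/5)/9


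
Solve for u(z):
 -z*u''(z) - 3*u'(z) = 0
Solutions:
 u(z) = C1 + C2/z^2


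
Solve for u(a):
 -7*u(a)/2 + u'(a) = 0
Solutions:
 u(a) = C1*exp(7*a/2)


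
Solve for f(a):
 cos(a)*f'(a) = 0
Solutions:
 f(a) = C1


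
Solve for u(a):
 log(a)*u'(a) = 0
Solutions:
 u(a) = C1


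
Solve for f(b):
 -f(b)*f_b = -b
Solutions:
 f(b) = -sqrt(C1 + b^2)
 f(b) = sqrt(C1 + b^2)


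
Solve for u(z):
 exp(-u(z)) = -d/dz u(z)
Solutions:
 u(z) = log(C1 - z)


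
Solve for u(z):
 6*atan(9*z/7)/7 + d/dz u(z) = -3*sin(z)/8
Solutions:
 u(z) = C1 - 6*z*atan(9*z/7)/7 + log(81*z^2 + 49)/3 + 3*cos(z)/8


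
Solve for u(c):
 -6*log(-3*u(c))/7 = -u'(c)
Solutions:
 -7*Integral(1/(log(-_y) + log(3)), (_y, u(c)))/6 = C1 - c


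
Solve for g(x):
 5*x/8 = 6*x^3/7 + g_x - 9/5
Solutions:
 g(x) = C1 - 3*x^4/14 + 5*x^2/16 + 9*x/5


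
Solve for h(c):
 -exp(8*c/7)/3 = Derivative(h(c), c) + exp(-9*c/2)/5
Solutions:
 h(c) = C1 - 7*exp(8*c/7)/24 + 2*exp(-9*c/2)/45


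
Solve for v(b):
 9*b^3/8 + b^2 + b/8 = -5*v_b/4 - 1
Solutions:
 v(b) = C1 - 9*b^4/40 - 4*b^3/15 - b^2/20 - 4*b/5


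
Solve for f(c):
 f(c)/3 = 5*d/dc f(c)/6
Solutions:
 f(c) = C1*exp(2*c/5)


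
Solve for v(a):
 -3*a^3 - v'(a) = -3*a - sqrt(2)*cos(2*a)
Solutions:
 v(a) = C1 - 3*a^4/4 + 3*a^2/2 + sqrt(2)*sin(2*a)/2


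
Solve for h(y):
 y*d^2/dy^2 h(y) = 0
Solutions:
 h(y) = C1 + C2*y


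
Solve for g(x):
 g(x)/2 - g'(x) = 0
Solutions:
 g(x) = C1*exp(x/2)


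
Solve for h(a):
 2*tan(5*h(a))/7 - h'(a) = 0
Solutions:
 h(a) = -asin(C1*exp(10*a/7))/5 + pi/5
 h(a) = asin(C1*exp(10*a/7))/5


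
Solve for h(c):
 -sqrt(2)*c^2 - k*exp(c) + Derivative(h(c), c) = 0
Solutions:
 h(c) = C1 + sqrt(2)*c^3/3 + k*exp(c)


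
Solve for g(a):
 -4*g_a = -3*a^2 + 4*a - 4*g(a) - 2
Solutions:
 g(a) = C1*exp(a) - 3*a^2/4 - a/2 - 1


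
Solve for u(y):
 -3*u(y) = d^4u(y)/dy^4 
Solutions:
 u(y) = (C1*sin(sqrt(2)*3^(1/4)*y/2) + C2*cos(sqrt(2)*3^(1/4)*y/2))*exp(-sqrt(2)*3^(1/4)*y/2) + (C3*sin(sqrt(2)*3^(1/4)*y/2) + C4*cos(sqrt(2)*3^(1/4)*y/2))*exp(sqrt(2)*3^(1/4)*y/2)


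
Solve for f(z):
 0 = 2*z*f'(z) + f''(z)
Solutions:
 f(z) = C1 + C2*erf(z)


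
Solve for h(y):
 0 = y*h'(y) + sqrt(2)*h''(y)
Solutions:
 h(y) = C1 + C2*erf(2^(1/4)*y/2)


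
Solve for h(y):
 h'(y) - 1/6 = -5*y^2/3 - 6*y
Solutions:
 h(y) = C1 - 5*y^3/9 - 3*y^2 + y/6


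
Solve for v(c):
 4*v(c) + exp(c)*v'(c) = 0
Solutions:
 v(c) = C1*exp(4*exp(-c))


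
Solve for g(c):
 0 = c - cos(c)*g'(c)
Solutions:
 g(c) = C1 + Integral(c/cos(c), c)


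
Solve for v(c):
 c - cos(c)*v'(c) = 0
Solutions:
 v(c) = C1 + Integral(c/cos(c), c)


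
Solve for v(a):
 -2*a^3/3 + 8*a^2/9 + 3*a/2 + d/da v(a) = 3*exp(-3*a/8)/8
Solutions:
 v(a) = C1 + a^4/6 - 8*a^3/27 - 3*a^2/4 - 1/exp(a)^(3/8)


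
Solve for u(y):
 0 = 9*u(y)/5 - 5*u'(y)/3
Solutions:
 u(y) = C1*exp(27*y/25)


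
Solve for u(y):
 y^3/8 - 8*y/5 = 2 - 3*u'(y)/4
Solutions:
 u(y) = C1 - y^4/24 + 16*y^2/15 + 8*y/3


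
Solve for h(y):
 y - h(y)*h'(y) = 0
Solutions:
 h(y) = -sqrt(C1 + y^2)
 h(y) = sqrt(C1 + y^2)


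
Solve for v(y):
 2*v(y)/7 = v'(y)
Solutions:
 v(y) = C1*exp(2*y/7)


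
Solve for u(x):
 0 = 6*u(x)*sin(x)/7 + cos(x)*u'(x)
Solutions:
 u(x) = C1*cos(x)^(6/7)


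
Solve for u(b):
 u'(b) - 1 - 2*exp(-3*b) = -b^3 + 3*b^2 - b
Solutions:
 u(b) = C1 - b^4/4 + b^3 - b^2/2 + b - 2*exp(-3*b)/3


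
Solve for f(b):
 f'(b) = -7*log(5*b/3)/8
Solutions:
 f(b) = C1 - 7*b*log(b)/8 - 7*b*log(5)/8 + 7*b/8 + 7*b*log(3)/8


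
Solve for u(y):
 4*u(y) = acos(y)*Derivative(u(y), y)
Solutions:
 u(y) = C1*exp(4*Integral(1/acos(y), y))


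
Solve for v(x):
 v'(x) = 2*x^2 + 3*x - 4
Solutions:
 v(x) = C1 + 2*x^3/3 + 3*x^2/2 - 4*x


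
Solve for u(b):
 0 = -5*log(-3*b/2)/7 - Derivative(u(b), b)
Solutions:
 u(b) = C1 - 5*b*log(-b)/7 + 5*b*(-log(3) + log(2) + 1)/7


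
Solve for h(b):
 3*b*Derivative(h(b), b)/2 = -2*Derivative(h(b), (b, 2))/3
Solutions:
 h(b) = C1 + C2*erf(3*sqrt(2)*b/4)


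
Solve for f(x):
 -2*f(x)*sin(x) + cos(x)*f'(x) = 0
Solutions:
 f(x) = C1/cos(x)^2


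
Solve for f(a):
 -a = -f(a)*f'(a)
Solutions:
 f(a) = -sqrt(C1 + a^2)
 f(a) = sqrt(C1 + a^2)


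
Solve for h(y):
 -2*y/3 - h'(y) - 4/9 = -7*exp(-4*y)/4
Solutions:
 h(y) = C1 - y^2/3 - 4*y/9 - 7*exp(-4*y)/16


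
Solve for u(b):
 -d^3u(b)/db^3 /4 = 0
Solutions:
 u(b) = C1 + C2*b + C3*b^2


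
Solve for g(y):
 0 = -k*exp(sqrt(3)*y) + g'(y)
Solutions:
 g(y) = C1 + sqrt(3)*k*exp(sqrt(3)*y)/3


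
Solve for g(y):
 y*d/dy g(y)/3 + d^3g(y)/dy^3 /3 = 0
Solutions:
 g(y) = C1 + Integral(C2*airyai(-y) + C3*airybi(-y), y)


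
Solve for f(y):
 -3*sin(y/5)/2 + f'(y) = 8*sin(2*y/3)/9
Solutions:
 f(y) = C1 - 15*cos(y/5)/2 - 4*cos(2*y/3)/3


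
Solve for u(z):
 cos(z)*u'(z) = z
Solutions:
 u(z) = C1 + Integral(z/cos(z), z)


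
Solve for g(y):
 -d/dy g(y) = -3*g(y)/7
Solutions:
 g(y) = C1*exp(3*y/7)


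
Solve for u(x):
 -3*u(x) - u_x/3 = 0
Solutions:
 u(x) = C1*exp(-9*x)


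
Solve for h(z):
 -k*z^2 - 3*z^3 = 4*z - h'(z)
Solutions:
 h(z) = C1 + k*z^3/3 + 3*z^4/4 + 2*z^2


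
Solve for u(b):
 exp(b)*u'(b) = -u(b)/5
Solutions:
 u(b) = C1*exp(exp(-b)/5)


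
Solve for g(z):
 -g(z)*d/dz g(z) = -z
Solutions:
 g(z) = -sqrt(C1 + z^2)
 g(z) = sqrt(C1 + z^2)


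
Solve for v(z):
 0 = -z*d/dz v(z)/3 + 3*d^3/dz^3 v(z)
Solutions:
 v(z) = C1 + Integral(C2*airyai(3^(1/3)*z/3) + C3*airybi(3^(1/3)*z/3), z)


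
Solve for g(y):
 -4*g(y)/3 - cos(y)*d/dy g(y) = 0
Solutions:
 g(y) = C1*(sin(y) - 1)^(2/3)/(sin(y) + 1)^(2/3)


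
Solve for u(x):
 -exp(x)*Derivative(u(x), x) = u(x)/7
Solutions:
 u(x) = C1*exp(exp(-x)/7)


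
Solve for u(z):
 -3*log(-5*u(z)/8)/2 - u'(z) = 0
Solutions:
 2*Integral(1/(log(-_y) - 3*log(2) + log(5)), (_y, u(z)))/3 = C1 - z


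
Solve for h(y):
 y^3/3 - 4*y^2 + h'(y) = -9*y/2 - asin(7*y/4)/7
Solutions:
 h(y) = C1 - y^4/12 + 4*y^3/3 - 9*y^2/4 - y*asin(7*y/4)/7 - sqrt(16 - 49*y^2)/49


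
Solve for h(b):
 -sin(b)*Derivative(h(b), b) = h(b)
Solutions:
 h(b) = C1*sqrt(cos(b) + 1)/sqrt(cos(b) - 1)


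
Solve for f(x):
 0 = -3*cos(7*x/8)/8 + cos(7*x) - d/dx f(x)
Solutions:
 f(x) = C1 - 3*sin(7*x/8)/7 + sin(7*x)/7


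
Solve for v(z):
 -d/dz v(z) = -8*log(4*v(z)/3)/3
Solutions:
 -3*Integral(1/(log(_y) - log(3) + 2*log(2)), (_y, v(z)))/8 = C1 - z


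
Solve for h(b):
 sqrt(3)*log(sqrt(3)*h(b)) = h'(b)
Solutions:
 -2*sqrt(3)*Integral(1/(2*log(_y) + log(3)), (_y, h(b)))/3 = C1 - b


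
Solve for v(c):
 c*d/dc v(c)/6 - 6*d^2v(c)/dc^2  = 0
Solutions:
 v(c) = C1 + C2*erfi(sqrt(2)*c/12)


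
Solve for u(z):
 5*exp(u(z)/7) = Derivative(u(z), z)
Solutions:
 u(z) = 7*log(-1/(C1 + 5*z)) + 7*log(7)


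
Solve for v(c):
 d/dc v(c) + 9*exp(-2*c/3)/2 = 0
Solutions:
 v(c) = C1 + 27*exp(-2*c/3)/4


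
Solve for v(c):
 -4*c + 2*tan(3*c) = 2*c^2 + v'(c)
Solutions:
 v(c) = C1 - 2*c^3/3 - 2*c^2 - 2*log(cos(3*c))/3


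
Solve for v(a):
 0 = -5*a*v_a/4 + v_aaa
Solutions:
 v(a) = C1 + Integral(C2*airyai(10^(1/3)*a/2) + C3*airybi(10^(1/3)*a/2), a)


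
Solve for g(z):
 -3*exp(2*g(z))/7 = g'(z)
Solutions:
 g(z) = log(-sqrt(1/(C1 + 3*z))) - log(2) + log(14)/2
 g(z) = log(1/(C1 + 3*z))/2 - log(2) + log(14)/2


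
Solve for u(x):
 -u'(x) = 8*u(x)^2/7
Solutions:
 u(x) = 7/(C1 + 8*x)


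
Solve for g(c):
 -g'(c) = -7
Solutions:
 g(c) = C1 + 7*c


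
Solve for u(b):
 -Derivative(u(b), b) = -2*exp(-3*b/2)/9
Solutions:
 u(b) = C1 - 4*exp(-3*b/2)/27


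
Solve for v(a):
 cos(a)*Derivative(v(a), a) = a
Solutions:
 v(a) = C1 + Integral(a/cos(a), a)


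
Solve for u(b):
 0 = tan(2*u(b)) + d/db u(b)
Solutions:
 u(b) = -asin(C1*exp(-2*b))/2 + pi/2
 u(b) = asin(C1*exp(-2*b))/2


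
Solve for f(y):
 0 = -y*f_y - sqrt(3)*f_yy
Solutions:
 f(y) = C1 + C2*erf(sqrt(2)*3^(3/4)*y/6)


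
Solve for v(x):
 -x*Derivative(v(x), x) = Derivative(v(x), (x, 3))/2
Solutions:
 v(x) = C1 + Integral(C2*airyai(-2^(1/3)*x) + C3*airybi(-2^(1/3)*x), x)


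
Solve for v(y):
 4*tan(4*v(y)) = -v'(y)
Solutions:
 v(y) = -asin(C1*exp(-16*y))/4 + pi/4
 v(y) = asin(C1*exp(-16*y))/4


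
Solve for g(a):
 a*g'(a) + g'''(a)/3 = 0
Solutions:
 g(a) = C1 + Integral(C2*airyai(-3^(1/3)*a) + C3*airybi(-3^(1/3)*a), a)


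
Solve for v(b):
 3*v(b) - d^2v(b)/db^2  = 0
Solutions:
 v(b) = C1*exp(-sqrt(3)*b) + C2*exp(sqrt(3)*b)


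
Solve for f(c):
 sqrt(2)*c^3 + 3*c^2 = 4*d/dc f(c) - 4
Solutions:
 f(c) = C1 + sqrt(2)*c^4/16 + c^3/4 + c


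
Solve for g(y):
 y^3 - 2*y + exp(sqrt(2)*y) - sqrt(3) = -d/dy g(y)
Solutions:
 g(y) = C1 - y^4/4 + y^2 + sqrt(3)*y - sqrt(2)*exp(sqrt(2)*y)/2


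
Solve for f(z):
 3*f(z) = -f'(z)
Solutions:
 f(z) = C1*exp(-3*z)


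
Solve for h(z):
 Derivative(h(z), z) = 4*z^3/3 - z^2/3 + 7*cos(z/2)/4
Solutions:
 h(z) = C1 + z^4/3 - z^3/9 + 7*sin(z/2)/2


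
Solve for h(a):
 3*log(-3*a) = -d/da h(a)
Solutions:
 h(a) = C1 - 3*a*log(-a) + 3*a*(1 - log(3))


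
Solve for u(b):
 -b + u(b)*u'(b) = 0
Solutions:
 u(b) = -sqrt(C1 + b^2)
 u(b) = sqrt(C1 + b^2)


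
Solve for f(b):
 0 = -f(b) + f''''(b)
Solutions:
 f(b) = C1*exp(-b) + C2*exp(b) + C3*sin(b) + C4*cos(b)


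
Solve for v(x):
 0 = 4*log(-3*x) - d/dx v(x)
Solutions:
 v(x) = C1 + 4*x*log(-x) + 4*x*(-1 + log(3))


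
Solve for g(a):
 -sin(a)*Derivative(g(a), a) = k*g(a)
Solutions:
 g(a) = C1*exp(k*(-log(cos(a) - 1) + log(cos(a) + 1))/2)


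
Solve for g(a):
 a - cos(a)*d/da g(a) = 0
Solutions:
 g(a) = C1 + Integral(a/cos(a), a)


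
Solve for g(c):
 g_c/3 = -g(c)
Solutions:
 g(c) = C1*exp(-3*c)


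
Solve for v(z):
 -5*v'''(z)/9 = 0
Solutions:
 v(z) = C1 + C2*z + C3*z^2


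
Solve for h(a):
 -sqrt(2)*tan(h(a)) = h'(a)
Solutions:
 h(a) = pi - asin(C1*exp(-sqrt(2)*a))
 h(a) = asin(C1*exp(-sqrt(2)*a))


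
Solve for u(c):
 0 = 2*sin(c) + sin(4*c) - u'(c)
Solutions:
 u(c) = C1 - 2*cos(c) - cos(4*c)/4


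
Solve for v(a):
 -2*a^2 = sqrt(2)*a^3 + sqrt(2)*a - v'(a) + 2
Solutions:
 v(a) = C1 + sqrt(2)*a^4/4 + 2*a^3/3 + sqrt(2)*a^2/2 + 2*a


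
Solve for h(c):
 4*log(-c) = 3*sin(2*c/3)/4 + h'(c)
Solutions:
 h(c) = C1 + 4*c*log(-c) - 4*c + 9*cos(2*c/3)/8


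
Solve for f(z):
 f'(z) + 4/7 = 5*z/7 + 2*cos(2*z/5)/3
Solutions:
 f(z) = C1 + 5*z^2/14 - 4*z/7 + 5*sin(2*z/5)/3


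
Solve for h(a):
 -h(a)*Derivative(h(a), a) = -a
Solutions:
 h(a) = -sqrt(C1 + a^2)
 h(a) = sqrt(C1 + a^2)


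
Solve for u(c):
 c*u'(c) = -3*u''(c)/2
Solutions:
 u(c) = C1 + C2*erf(sqrt(3)*c/3)


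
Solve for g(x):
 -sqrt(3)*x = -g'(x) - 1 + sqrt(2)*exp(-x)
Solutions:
 g(x) = C1 + sqrt(3)*x^2/2 - x - sqrt(2)*exp(-x)


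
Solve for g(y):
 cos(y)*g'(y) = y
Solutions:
 g(y) = C1 + Integral(y/cos(y), y)


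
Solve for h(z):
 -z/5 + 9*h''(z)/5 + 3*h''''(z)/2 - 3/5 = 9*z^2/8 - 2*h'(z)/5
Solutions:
 h(z) = C1 + C2*exp(z*(-3*12^(1/3)*5^(2/3)/(5 + sqrt(115))^(1/3) + 90^(1/3)*(5 + sqrt(115))^(1/3))/30)*sin(10^(1/3)*3^(1/6)*z*(10^(1/3)*3^(2/3)/(5 + sqrt(115))^(1/3) + (5 + sqrt(115))^(1/3))/10) + C3*exp(z*(-3*12^(1/3)*5^(2/3)/(5 + sqrt(115))^(1/3) + 90^(1/3)*(5 + sqrt(115))^(1/3))/30)*cos(10^(1/3)*3^(1/6)*z*(10^(1/3)*3^(2/3)/(5 + sqrt(115))^(1/3) + (5 + sqrt(115))^(1/3))/10) + C4*exp(-z*(-3*12^(1/3)*5^(2/3)/(5 + sqrt(115))^(1/3) + 90^(1/3)*(5 + sqrt(115))^(1/3))/15) + 15*z^3/16 - 397*z^2/32 + 3621*z/32


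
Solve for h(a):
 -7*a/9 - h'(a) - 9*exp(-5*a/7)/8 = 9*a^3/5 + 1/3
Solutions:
 h(a) = C1 - 9*a^4/20 - 7*a^2/18 - a/3 + 63*exp(-5*a/7)/40


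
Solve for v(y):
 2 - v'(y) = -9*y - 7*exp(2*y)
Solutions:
 v(y) = C1 + 9*y^2/2 + 2*y + 7*exp(2*y)/2


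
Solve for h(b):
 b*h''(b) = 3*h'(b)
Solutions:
 h(b) = C1 + C2*b^4


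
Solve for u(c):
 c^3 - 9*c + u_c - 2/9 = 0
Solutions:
 u(c) = C1 - c^4/4 + 9*c^2/2 + 2*c/9


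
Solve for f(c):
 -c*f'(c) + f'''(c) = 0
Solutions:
 f(c) = C1 + Integral(C2*airyai(c) + C3*airybi(c), c)


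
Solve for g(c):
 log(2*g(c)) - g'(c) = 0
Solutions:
 -Integral(1/(log(_y) + log(2)), (_y, g(c))) = C1 - c


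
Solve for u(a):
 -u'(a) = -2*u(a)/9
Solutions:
 u(a) = C1*exp(2*a/9)


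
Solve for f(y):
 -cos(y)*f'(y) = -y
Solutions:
 f(y) = C1 + Integral(y/cos(y), y)


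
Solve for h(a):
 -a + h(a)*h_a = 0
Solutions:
 h(a) = -sqrt(C1 + a^2)
 h(a) = sqrt(C1 + a^2)


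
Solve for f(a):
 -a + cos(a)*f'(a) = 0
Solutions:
 f(a) = C1 + Integral(a/cos(a), a)


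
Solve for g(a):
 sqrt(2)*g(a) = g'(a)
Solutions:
 g(a) = C1*exp(sqrt(2)*a)


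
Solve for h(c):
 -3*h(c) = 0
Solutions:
 h(c) = 0


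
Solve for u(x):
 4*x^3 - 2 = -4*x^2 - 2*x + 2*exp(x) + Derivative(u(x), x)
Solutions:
 u(x) = C1 + x^4 + 4*x^3/3 + x^2 - 2*x - 2*exp(x)


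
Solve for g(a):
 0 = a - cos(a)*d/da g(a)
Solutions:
 g(a) = C1 + Integral(a/cos(a), a)


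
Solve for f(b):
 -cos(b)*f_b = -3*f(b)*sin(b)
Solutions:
 f(b) = C1/cos(b)^3


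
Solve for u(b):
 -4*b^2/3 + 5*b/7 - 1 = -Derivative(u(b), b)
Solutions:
 u(b) = C1 + 4*b^3/9 - 5*b^2/14 + b


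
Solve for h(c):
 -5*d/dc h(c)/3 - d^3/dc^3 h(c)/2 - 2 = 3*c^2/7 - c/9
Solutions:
 h(c) = C1 + C2*sin(sqrt(30)*c/3) + C3*cos(sqrt(30)*c/3) - 3*c^3/35 + c^2/30 - 183*c/175


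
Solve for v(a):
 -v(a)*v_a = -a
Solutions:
 v(a) = -sqrt(C1 + a^2)
 v(a) = sqrt(C1 + a^2)


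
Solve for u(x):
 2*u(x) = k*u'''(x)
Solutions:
 u(x) = C1*exp(2^(1/3)*x*(1/k)^(1/3)) + C2*exp(2^(1/3)*x*(-1 + sqrt(3)*I)*(1/k)^(1/3)/2) + C3*exp(-2^(1/3)*x*(1 + sqrt(3)*I)*(1/k)^(1/3)/2)


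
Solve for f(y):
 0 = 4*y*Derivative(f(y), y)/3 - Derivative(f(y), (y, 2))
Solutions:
 f(y) = C1 + C2*erfi(sqrt(6)*y/3)


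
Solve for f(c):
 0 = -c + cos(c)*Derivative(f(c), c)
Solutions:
 f(c) = C1 + Integral(c/cos(c), c)


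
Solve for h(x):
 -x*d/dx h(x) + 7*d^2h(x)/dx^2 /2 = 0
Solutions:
 h(x) = C1 + C2*erfi(sqrt(7)*x/7)


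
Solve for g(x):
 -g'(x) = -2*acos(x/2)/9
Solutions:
 g(x) = C1 + 2*x*acos(x/2)/9 - 2*sqrt(4 - x^2)/9


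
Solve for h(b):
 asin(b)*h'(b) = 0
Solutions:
 h(b) = C1


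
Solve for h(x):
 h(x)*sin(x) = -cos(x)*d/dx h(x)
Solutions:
 h(x) = C1*cos(x)


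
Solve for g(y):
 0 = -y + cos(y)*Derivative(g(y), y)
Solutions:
 g(y) = C1 + Integral(y/cos(y), y)


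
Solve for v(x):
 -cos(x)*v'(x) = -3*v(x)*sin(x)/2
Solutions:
 v(x) = C1/cos(x)^(3/2)


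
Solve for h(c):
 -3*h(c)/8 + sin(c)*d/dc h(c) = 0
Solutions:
 h(c) = C1*(cos(c) - 1)^(3/16)/(cos(c) + 1)^(3/16)


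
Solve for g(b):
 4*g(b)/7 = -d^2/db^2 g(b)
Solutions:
 g(b) = C1*sin(2*sqrt(7)*b/7) + C2*cos(2*sqrt(7)*b/7)


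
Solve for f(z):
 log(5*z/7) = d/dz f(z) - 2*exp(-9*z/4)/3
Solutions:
 f(z) = C1 + z*log(z) + z*(-log(7) - 1 + log(5)) - 8*exp(-9*z/4)/27


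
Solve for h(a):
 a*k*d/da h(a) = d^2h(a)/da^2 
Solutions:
 h(a) = Piecewise((-sqrt(2)*sqrt(pi)*C1*erf(sqrt(2)*a*sqrt(-k)/2)/(2*sqrt(-k)) - C2, (k > 0) | (k < 0)), (-C1*a - C2, True))


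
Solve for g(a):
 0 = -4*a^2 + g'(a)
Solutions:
 g(a) = C1 + 4*a^3/3


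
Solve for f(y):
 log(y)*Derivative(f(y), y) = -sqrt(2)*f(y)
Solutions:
 f(y) = C1*exp(-sqrt(2)*li(y))


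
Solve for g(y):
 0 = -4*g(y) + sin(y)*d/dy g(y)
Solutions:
 g(y) = C1*(cos(y)^2 - 2*cos(y) + 1)/(cos(y)^2 + 2*cos(y) + 1)


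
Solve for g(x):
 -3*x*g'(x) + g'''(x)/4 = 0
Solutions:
 g(x) = C1 + Integral(C2*airyai(12^(1/3)*x) + C3*airybi(12^(1/3)*x), x)


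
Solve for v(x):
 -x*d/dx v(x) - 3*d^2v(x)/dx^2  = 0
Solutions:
 v(x) = C1 + C2*erf(sqrt(6)*x/6)


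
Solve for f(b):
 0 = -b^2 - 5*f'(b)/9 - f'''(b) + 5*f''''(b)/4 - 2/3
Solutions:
 f(b) = C1 + C2*exp(b*(-2^(1/3)*(5*sqrt(6585) + 407)^(1/3) - 8*2^(2/3)/(5*sqrt(6585) + 407)^(1/3) + 8)/30)*sin(2^(1/3)*sqrt(3)*b*(-(5*sqrt(6585) + 407)^(1/3) + 8*2^(1/3)/(5*sqrt(6585) + 407)^(1/3))/30) + C3*exp(b*(-2^(1/3)*(5*sqrt(6585) + 407)^(1/3) - 8*2^(2/3)/(5*sqrt(6585) + 407)^(1/3) + 8)/30)*cos(2^(1/3)*sqrt(3)*b*(-(5*sqrt(6585) + 407)^(1/3) + 8*2^(1/3)/(5*sqrt(6585) + 407)^(1/3))/30) + C4*exp(b*(8*2^(2/3)/(5*sqrt(6585) + 407)^(1/3) + 4 + 2^(1/3)*(5*sqrt(6585) + 407)^(1/3))/15) - 3*b^3/5 + 132*b/25


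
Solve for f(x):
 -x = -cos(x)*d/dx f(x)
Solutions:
 f(x) = C1 + Integral(x/cos(x), x)


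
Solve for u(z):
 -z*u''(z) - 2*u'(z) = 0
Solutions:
 u(z) = C1 + C2/z


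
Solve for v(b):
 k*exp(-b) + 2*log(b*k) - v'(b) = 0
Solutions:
 v(b) = C1 + 2*b*log(b*k) - 2*b - k*exp(-b)


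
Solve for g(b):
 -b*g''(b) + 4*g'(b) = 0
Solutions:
 g(b) = C1 + C2*b^5


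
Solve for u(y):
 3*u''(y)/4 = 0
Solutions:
 u(y) = C1 + C2*y


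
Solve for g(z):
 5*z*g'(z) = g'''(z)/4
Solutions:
 g(z) = C1 + Integral(C2*airyai(20^(1/3)*z) + C3*airybi(20^(1/3)*z), z)


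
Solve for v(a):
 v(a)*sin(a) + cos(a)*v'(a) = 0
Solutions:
 v(a) = C1*cos(a)


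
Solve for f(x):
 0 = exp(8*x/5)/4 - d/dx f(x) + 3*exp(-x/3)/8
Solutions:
 f(x) = C1 + 5*exp(8*x/5)/32 - 9*exp(-x/3)/8


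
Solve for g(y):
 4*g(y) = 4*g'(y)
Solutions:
 g(y) = C1*exp(y)


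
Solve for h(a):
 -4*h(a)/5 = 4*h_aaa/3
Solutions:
 h(a) = C3*exp(-3^(1/3)*5^(2/3)*a/5) + (C1*sin(3^(5/6)*5^(2/3)*a/10) + C2*cos(3^(5/6)*5^(2/3)*a/10))*exp(3^(1/3)*5^(2/3)*a/10)


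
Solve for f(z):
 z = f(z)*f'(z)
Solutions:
 f(z) = -sqrt(C1 + z^2)
 f(z) = sqrt(C1 + z^2)


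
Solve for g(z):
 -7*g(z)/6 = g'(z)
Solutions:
 g(z) = C1*exp(-7*z/6)


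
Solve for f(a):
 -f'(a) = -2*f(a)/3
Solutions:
 f(a) = C1*exp(2*a/3)


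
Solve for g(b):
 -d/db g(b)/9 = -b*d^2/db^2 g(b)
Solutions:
 g(b) = C1 + C2*b^(10/9)


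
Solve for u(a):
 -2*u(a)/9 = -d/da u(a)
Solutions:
 u(a) = C1*exp(2*a/9)


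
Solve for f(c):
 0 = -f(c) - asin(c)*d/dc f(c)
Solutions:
 f(c) = C1*exp(-Integral(1/asin(c), c))


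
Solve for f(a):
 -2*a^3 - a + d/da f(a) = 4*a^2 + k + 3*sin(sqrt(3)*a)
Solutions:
 f(a) = C1 + a^4/2 + 4*a^3/3 + a^2/2 + a*k - sqrt(3)*cos(sqrt(3)*a)


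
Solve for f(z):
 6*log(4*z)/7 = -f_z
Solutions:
 f(z) = C1 - 6*z*log(z)/7 - 12*z*log(2)/7 + 6*z/7


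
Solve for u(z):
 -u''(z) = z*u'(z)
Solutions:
 u(z) = C1 + C2*erf(sqrt(2)*z/2)


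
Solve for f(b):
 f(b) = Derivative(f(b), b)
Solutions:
 f(b) = C1*exp(b)


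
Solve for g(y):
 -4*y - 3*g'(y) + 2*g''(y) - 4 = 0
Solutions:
 g(y) = C1 + C2*exp(3*y/2) - 2*y^2/3 - 20*y/9


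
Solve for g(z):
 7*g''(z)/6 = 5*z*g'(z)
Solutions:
 g(z) = C1 + C2*erfi(sqrt(105)*z/7)


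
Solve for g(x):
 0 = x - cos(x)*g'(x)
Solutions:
 g(x) = C1 + Integral(x/cos(x), x)


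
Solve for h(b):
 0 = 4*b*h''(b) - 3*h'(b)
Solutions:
 h(b) = C1 + C2*b^(7/4)


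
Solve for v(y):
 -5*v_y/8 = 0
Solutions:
 v(y) = C1


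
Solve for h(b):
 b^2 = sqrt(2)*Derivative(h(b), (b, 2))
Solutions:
 h(b) = C1 + C2*b + sqrt(2)*b^4/24


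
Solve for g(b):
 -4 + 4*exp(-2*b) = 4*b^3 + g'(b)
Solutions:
 g(b) = C1 - b^4 - 4*b - 2*exp(-2*b)


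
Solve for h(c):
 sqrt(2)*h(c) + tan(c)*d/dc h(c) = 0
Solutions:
 h(c) = C1/sin(c)^(sqrt(2))


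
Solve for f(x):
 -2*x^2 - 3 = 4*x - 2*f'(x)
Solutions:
 f(x) = C1 + x^3/3 + x^2 + 3*x/2


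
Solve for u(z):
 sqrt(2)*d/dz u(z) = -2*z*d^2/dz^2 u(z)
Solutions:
 u(z) = C1 + C2*z^(1 - sqrt(2)/2)


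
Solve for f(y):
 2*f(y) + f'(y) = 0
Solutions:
 f(y) = C1*exp(-2*y)


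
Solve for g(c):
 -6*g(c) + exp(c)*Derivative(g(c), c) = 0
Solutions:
 g(c) = C1*exp(-6*exp(-c))


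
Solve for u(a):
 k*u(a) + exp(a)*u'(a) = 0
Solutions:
 u(a) = C1*exp(k*exp(-a))


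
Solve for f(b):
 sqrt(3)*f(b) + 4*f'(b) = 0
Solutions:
 f(b) = C1*exp(-sqrt(3)*b/4)


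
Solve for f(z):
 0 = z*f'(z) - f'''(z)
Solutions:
 f(z) = C1 + Integral(C2*airyai(z) + C3*airybi(z), z)


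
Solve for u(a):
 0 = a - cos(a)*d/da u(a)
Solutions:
 u(a) = C1 + Integral(a/cos(a), a)


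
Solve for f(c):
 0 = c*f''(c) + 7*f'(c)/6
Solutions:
 f(c) = C1 + C2/c^(1/6)


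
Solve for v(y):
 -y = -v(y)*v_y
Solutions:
 v(y) = -sqrt(C1 + y^2)
 v(y) = sqrt(C1 + y^2)


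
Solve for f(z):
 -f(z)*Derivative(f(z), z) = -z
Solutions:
 f(z) = -sqrt(C1 + z^2)
 f(z) = sqrt(C1 + z^2)


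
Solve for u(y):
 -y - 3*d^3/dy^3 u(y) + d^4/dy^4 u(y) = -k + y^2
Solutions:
 u(y) = C1 + C2*y + C3*y^2 + C4*exp(3*y) - y^5/180 - 5*y^4/216 + y^3*(9*k - 5)/162


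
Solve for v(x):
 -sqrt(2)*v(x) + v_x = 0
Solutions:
 v(x) = C1*exp(sqrt(2)*x)


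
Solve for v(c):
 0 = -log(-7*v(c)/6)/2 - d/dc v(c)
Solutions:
 2*Integral(1/(log(-_y) - log(6) + log(7)), (_y, v(c))) = C1 - c


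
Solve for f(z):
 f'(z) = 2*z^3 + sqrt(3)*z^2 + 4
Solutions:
 f(z) = C1 + z^4/2 + sqrt(3)*z^3/3 + 4*z


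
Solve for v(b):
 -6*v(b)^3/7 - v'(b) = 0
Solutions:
 v(b) = -sqrt(14)*sqrt(-1/(C1 - 6*b))/2
 v(b) = sqrt(14)*sqrt(-1/(C1 - 6*b))/2


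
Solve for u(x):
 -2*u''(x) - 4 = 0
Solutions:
 u(x) = C1 + C2*x - x^2


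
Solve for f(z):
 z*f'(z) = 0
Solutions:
 f(z) = C1


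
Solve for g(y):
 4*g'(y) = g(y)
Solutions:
 g(y) = C1*exp(y/4)


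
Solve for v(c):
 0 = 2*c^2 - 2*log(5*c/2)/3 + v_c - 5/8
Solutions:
 v(c) = C1 - 2*c^3/3 + 2*c*log(c)/3 - 2*c*log(2)/3 - c/24 + 2*c*log(5)/3


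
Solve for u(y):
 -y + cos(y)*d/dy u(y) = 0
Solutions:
 u(y) = C1 + Integral(y/cos(y), y)


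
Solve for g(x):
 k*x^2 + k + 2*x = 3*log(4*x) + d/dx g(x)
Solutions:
 g(x) = C1 + k*x^3/3 + k*x + x^2 - 3*x*log(x) - x*log(64) + 3*x


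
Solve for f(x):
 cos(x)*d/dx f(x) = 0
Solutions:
 f(x) = C1


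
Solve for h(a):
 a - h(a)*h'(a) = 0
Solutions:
 h(a) = -sqrt(C1 + a^2)
 h(a) = sqrt(C1 + a^2)


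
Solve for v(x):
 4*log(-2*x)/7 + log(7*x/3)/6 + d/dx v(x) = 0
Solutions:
 v(x) = C1 - 31*x*log(x)/42 + x*(-24*log(2) - 7*log(7) + 7*log(3) + 31 - 24*I*pi)/42


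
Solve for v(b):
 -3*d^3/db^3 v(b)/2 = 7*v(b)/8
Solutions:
 v(b) = C3*exp(b*(-126^(1/3) + 3*14^(1/3)*3^(2/3))/24)*sin(14^(1/3)*3^(1/6)*b/4) + C4*exp(b*(-126^(1/3) + 3*14^(1/3)*3^(2/3))/24)*cos(14^(1/3)*3^(1/6)*b/4) + C5*exp(-b*(126^(1/3) + 3*14^(1/3)*3^(2/3))/24) + (C1*sin(14^(1/3)*3^(1/6)*b/4) + C2*cos(14^(1/3)*3^(1/6)*b/4))*exp(126^(1/3)*b/12)


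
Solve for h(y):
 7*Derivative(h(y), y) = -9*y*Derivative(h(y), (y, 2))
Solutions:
 h(y) = C1 + C2*y^(2/9)


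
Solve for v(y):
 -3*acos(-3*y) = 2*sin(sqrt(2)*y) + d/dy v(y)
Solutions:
 v(y) = C1 - 3*y*acos(-3*y) - sqrt(1 - 9*y^2) + sqrt(2)*cos(sqrt(2)*y)


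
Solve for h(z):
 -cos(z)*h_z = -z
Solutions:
 h(z) = C1 + Integral(z/cos(z), z)


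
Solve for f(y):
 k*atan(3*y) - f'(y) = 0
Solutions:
 f(y) = C1 + k*(y*atan(3*y) - log(9*y^2 + 1)/6)


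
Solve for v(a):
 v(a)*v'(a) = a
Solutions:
 v(a) = -sqrt(C1 + a^2)
 v(a) = sqrt(C1 + a^2)


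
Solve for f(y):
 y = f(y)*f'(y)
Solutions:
 f(y) = -sqrt(C1 + y^2)
 f(y) = sqrt(C1 + y^2)


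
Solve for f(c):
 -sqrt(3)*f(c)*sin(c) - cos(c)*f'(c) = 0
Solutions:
 f(c) = C1*cos(c)^(sqrt(3))


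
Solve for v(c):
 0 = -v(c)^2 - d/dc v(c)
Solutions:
 v(c) = 1/(C1 + c)


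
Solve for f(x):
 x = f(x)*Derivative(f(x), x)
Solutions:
 f(x) = -sqrt(C1 + x^2)
 f(x) = sqrt(C1 + x^2)


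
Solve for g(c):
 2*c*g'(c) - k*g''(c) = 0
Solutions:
 g(c) = C1 + C2*erf(c*sqrt(-1/k))/sqrt(-1/k)


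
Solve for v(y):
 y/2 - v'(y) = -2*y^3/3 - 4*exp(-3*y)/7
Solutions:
 v(y) = C1 + y^4/6 + y^2/4 - 4*exp(-3*y)/21


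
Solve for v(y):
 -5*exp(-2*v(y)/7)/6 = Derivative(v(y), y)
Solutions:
 v(y) = 7*log(-sqrt(C1 - 5*y)) - 7*log(21)/2
 v(y) = 7*log(C1 - 5*y)/2 - 7*log(21)/2


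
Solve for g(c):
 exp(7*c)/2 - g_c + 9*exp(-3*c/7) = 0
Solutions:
 g(c) = C1 + exp(7*c)/14 - 21*exp(-3*c/7)


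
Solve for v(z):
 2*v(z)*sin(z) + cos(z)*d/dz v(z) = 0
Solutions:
 v(z) = C1*cos(z)^2


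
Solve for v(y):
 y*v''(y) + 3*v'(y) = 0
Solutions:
 v(y) = C1 + C2/y^2


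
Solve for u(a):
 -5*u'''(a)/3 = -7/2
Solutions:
 u(a) = C1 + C2*a + C3*a^2 + 7*a^3/20


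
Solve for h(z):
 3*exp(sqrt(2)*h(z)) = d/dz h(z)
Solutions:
 h(z) = sqrt(2)*(2*log(-1/(C1 + 3*z)) - log(2))/4


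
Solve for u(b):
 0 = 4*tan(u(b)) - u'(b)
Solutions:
 u(b) = pi - asin(C1*exp(4*b))
 u(b) = asin(C1*exp(4*b))


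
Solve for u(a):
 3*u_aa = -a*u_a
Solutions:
 u(a) = C1 + C2*erf(sqrt(6)*a/6)


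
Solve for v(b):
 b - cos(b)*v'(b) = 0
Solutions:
 v(b) = C1 + Integral(b/cos(b), b)


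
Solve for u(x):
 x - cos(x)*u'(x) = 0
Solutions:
 u(x) = C1 + Integral(x/cos(x), x)


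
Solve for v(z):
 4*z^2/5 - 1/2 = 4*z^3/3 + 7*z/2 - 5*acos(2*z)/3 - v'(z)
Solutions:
 v(z) = C1 + z^4/3 - 4*z^3/15 + 7*z^2/4 - 5*z*acos(2*z)/3 + z/2 + 5*sqrt(1 - 4*z^2)/6


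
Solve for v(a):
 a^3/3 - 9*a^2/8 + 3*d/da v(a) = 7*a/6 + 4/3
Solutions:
 v(a) = C1 - a^4/36 + a^3/8 + 7*a^2/36 + 4*a/9


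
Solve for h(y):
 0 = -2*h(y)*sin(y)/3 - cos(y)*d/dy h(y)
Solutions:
 h(y) = C1*cos(y)^(2/3)


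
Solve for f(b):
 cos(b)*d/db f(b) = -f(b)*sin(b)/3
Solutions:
 f(b) = C1*cos(b)^(1/3)


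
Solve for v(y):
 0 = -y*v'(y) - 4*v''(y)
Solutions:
 v(y) = C1 + C2*erf(sqrt(2)*y/4)


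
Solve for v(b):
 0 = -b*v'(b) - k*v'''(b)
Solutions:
 v(b) = C1 + Integral(C2*airyai(b*(-1/k)^(1/3)) + C3*airybi(b*(-1/k)^(1/3)), b)


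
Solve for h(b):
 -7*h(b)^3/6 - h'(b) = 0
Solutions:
 h(b) = -sqrt(3)*sqrt(-1/(C1 - 7*b))
 h(b) = sqrt(3)*sqrt(-1/(C1 - 7*b))


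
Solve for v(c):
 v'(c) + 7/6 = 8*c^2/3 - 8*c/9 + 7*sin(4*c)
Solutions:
 v(c) = C1 + 8*c^3/9 - 4*c^2/9 - 7*c/6 - 7*cos(4*c)/4


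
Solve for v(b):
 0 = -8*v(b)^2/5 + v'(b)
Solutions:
 v(b) = -5/(C1 + 8*b)


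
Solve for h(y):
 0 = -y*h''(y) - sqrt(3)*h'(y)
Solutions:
 h(y) = C1 + C2*y^(1 - sqrt(3))


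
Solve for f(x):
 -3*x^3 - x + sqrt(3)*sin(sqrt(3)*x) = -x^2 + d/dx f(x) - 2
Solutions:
 f(x) = C1 - 3*x^4/4 + x^3/3 - x^2/2 + 2*x - cos(sqrt(3)*x)


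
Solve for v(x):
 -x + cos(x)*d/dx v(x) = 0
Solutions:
 v(x) = C1 + Integral(x/cos(x), x)


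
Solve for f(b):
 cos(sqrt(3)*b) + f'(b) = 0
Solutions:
 f(b) = C1 - sqrt(3)*sin(sqrt(3)*b)/3


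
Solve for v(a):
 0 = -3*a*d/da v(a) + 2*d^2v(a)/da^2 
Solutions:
 v(a) = C1 + C2*erfi(sqrt(3)*a/2)


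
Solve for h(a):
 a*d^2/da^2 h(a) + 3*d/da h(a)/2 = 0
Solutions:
 h(a) = C1 + C2/sqrt(a)


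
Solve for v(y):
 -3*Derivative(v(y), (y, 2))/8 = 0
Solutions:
 v(y) = C1 + C2*y


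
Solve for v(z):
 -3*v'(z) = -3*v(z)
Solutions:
 v(z) = C1*exp(z)


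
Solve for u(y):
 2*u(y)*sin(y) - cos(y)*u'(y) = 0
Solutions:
 u(y) = C1/cos(y)^2


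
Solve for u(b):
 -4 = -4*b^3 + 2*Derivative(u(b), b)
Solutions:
 u(b) = C1 + b^4/2 - 2*b


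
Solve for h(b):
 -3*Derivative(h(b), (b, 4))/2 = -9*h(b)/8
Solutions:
 h(b) = C1*exp(-sqrt(2)*3^(1/4)*b/2) + C2*exp(sqrt(2)*3^(1/4)*b/2) + C3*sin(sqrt(2)*3^(1/4)*b/2) + C4*cos(sqrt(2)*3^(1/4)*b/2)


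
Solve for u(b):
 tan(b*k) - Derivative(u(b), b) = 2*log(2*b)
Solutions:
 u(b) = C1 - 2*b*log(b) - 2*b*log(2) + 2*b + Piecewise((-log(cos(b*k))/k, Ne(k, 0)), (0, True))


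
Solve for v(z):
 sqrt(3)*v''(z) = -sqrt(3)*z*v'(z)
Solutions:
 v(z) = C1 + C2*erf(sqrt(2)*z/2)


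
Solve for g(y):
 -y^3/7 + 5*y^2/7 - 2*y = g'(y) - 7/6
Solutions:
 g(y) = C1 - y^4/28 + 5*y^3/21 - y^2 + 7*y/6


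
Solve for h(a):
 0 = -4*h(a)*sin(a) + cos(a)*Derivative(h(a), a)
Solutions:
 h(a) = C1/cos(a)^4


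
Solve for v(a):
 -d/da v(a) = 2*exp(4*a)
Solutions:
 v(a) = C1 - exp(4*a)/2


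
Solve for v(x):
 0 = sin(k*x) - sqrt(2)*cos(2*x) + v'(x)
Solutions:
 v(x) = C1 + sqrt(2)*sin(2*x)/2 + cos(k*x)/k


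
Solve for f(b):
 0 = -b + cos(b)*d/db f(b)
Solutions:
 f(b) = C1 + Integral(b/cos(b), b)


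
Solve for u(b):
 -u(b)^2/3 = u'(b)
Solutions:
 u(b) = 3/(C1 + b)


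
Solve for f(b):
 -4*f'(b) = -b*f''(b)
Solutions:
 f(b) = C1 + C2*b^5


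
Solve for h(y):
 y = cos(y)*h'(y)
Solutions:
 h(y) = C1 + Integral(y/cos(y), y)


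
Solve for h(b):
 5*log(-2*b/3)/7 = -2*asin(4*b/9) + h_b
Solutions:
 h(b) = C1 + 5*b*log(-b)/7 + 2*b*asin(4*b/9) - 5*b*log(3)/7 - 5*b/7 + 5*b*log(2)/7 + sqrt(81 - 16*b^2)/2
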